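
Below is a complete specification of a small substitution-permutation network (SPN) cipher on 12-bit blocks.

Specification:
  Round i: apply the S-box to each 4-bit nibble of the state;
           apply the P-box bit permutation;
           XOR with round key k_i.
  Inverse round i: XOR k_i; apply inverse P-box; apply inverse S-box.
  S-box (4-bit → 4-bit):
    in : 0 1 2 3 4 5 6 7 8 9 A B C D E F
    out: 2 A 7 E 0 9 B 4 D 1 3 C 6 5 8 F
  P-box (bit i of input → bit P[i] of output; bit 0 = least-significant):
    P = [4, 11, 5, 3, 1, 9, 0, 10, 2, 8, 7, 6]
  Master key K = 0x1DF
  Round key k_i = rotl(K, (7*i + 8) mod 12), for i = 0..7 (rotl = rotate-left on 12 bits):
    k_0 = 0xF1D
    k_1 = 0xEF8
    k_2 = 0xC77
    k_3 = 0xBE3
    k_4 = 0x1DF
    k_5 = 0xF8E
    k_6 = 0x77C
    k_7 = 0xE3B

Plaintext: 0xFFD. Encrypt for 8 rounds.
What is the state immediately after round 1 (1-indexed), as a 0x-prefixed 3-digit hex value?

0x8EA

s_0 = plaintext = 0xFFD
s_1 = Round(s_0, k_0) = 0x8EA
s_2 = Round(s_1, k_1) = 0x22C
s_3 = Round(s_2, k_2) = 0x7D0
s_4 = Round(s_3, k_3) = 0x360
s_5 = Round(s_4, k_4) = 0xE1D
s_6 = Round(s_5, k_5) = 0x9FE
s_7 = Round(s_6, k_6) = 0x173
s_8 = Round(s_7, k_7) = 0x752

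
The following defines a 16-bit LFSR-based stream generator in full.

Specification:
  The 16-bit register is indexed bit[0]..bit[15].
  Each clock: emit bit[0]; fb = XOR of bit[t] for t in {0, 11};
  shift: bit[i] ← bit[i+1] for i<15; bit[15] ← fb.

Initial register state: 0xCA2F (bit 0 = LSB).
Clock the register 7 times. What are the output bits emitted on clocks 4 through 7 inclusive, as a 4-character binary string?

1010

reg_0 = 0xCA2F
clock 1: out=1, reg = 0x6517
clock 2: out=1, reg = 0xB28B
clock 3: out=1, reg = 0xD945
clock 4: out=1, reg = 0x6CA2
clock 5: out=0, reg = 0xB651
clock 6: out=1, reg = 0xDB28
clock 7: out=0, reg = 0xED94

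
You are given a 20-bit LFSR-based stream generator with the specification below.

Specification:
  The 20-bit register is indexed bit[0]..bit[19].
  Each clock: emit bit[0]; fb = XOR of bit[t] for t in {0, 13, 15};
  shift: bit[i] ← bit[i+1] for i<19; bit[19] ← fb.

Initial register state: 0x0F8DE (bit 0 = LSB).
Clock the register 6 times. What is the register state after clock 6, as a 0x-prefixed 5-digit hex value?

0x603E3

reg_0 = 0x0F8DE
clock 1: out=0, reg = 0x07C6F
clock 2: out=1, reg = 0x03E37
clock 3: out=1, reg = 0x01F1B
clock 4: out=1, reg = 0x80F8D
clock 5: out=1, reg = 0xC07C6
clock 6: out=0, reg = 0x603E3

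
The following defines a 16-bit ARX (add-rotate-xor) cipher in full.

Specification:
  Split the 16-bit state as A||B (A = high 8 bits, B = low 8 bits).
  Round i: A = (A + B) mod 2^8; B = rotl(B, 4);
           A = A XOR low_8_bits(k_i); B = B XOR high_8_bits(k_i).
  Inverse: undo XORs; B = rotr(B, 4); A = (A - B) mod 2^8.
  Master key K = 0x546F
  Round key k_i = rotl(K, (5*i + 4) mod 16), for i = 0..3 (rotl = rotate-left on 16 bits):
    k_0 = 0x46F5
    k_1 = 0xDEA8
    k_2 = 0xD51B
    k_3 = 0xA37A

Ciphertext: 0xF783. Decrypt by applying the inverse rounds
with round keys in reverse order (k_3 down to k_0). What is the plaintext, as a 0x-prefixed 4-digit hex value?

s_0 = ciphertext = 0xF783
s_1 = InvRound(s_0, k_3) = 0x8B02
s_2 = InvRound(s_1, k_2) = 0x137D
s_3 = InvRound(s_2, k_1) = 0x813A
s_4 = InvRound(s_3, k_0) = 0xADC7

0xADC7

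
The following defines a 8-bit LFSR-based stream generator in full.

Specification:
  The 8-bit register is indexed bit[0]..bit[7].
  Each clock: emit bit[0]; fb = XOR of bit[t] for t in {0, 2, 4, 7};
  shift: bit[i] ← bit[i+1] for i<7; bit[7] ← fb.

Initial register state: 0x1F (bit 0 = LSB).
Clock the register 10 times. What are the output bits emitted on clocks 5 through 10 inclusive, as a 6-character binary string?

100011

reg_0 = 0x1F
clock 1: out=1, reg = 0x8F
clock 2: out=1, reg = 0xC7
clock 3: out=1, reg = 0xE3
clock 4: out=1, reg = 0x71
clock 5: out=1, reg = 0x38
clock 6: out=0, reg = 0x9C
clock 7: out=0, reg = 0xCE
clock 8: out=0, reg = 0x67
clock 9: out=1, reg = 0x33
clock 10: out=1, reg = 0x19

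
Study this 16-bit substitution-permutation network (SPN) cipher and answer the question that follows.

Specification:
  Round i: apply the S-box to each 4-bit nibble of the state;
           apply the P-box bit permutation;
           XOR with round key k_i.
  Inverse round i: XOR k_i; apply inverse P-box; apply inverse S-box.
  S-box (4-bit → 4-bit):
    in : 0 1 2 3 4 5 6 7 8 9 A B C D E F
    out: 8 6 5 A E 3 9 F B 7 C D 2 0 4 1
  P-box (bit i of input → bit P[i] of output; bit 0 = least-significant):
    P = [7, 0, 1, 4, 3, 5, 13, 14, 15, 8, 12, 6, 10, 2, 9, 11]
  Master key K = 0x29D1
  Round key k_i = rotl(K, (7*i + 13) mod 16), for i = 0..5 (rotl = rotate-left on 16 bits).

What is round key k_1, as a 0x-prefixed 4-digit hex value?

K = 0x29D1
k_0 = rotl(K, (7*0+13) mod 16) = rotl(K, 13) = 0x253A
k_1 = rotl(K, (7*1+13) mod 16) = rotl(K, 4) = 0x9D12

0x9D12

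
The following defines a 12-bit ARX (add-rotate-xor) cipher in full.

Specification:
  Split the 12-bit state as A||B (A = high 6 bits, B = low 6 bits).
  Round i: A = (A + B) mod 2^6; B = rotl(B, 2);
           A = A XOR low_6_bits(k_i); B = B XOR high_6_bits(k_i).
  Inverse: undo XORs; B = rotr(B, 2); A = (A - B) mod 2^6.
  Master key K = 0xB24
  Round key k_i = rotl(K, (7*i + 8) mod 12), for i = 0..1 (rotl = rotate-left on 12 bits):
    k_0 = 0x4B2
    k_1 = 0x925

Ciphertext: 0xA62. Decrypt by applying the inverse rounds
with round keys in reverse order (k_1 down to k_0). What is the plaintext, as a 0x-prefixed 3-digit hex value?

s_0 = ciphertext = 0xA62
s_1 = InvRound(s_0, k_1) = 0xAE1
s_2 = InvRound(s_1, k_0) = 0x77C

0x77C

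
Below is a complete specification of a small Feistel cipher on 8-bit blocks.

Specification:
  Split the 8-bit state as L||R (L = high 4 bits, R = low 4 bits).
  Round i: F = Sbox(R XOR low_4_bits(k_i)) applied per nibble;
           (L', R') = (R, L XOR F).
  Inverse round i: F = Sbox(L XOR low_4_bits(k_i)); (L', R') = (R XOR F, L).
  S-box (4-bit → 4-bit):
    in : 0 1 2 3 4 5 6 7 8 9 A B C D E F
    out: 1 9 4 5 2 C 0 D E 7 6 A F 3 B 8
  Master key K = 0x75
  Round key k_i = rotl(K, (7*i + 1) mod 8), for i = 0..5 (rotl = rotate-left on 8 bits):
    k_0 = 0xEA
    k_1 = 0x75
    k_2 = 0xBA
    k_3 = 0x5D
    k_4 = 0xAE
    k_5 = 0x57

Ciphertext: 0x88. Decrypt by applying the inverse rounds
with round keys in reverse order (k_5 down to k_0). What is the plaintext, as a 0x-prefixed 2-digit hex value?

s_0 = ciphertext = 0x88
s_1 = InvRound(s_0, k_5) = 0x08
s_2 = InvRound(s_1, k_4) = 0x30
s_3 = InvRound(s_2, k_3) = 0xB3
s_4 = InvRound(s_3, k_2) = 0xAB
s_5 = InvRound(s_4, k_1) = 0x3A
s_6 = InvRound(s_5, k_0) = 0xD3

0xD3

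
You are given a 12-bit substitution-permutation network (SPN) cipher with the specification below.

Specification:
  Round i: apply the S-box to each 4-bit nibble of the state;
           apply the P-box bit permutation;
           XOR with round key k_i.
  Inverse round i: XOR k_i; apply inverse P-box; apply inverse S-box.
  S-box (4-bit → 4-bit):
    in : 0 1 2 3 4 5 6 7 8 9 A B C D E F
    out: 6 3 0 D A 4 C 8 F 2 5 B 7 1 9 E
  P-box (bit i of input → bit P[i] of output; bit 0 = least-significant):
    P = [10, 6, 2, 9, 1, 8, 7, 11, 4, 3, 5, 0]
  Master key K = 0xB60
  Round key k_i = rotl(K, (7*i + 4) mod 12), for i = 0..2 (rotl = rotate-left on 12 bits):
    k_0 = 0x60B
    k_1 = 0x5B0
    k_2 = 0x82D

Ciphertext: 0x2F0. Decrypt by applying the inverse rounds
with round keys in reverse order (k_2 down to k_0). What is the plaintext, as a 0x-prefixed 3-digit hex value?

s_0 = ciphertext = 0x2F0
s_1 = InvRound(s_0, k_2) = 0xB6F
s_2 = InvRound(s_1, k_1) = 0xB38
s_3 = InvRound(s_2, k_0) = 0x3BD

0x3BD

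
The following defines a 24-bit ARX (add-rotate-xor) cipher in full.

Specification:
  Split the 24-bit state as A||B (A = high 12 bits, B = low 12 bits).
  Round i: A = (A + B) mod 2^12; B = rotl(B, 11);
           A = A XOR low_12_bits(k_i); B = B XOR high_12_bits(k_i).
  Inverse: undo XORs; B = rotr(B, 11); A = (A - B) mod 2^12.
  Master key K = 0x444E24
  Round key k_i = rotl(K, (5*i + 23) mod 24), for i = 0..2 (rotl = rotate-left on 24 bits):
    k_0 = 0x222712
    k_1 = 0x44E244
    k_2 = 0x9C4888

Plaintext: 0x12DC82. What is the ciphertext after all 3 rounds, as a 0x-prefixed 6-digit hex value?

0x36B6FB

s_0 = plaintext = 0x12DC82
s_1 = Round(s_0, k_0) = 0xABD463
s_2 = Round(s_1, k_1) = 0xD64E7F
s_3 = Round(s_2, k_2) = 0x36B6FB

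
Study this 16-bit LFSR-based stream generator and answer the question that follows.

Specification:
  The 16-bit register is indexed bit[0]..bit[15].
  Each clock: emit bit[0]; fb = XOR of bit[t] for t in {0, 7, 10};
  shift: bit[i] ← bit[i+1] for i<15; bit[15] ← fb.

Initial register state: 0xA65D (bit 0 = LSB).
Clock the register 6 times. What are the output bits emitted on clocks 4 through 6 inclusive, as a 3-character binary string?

reg_0 = 0xA65D
clock 1: out=1, reg = 0x532E
clock 2: out=0, reg = 0x2997
clock 3: out=1, reg = 0x14CB
clock 4: out=1, reg = 0x8A65
clock 5: out=1, reg = 0xC532
clock 6: out=0, reg = 0xE299

110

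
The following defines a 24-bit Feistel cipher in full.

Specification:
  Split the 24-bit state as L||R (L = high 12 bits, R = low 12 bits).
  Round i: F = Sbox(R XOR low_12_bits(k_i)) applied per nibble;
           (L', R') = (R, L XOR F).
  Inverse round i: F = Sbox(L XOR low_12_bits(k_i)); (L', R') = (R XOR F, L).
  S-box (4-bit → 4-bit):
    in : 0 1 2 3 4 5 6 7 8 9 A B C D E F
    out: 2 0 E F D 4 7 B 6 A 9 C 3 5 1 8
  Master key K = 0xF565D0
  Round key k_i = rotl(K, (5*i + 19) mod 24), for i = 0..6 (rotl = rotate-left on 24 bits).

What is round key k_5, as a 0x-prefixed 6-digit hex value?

K = 0xF565D0
k_0 = rotl(K, (5*0+19) mod 24) = rotl(K, 19) = 0x87AB2E
k_1 = rotl(K, (5*1+19) mod 24) = rotl(K, 0) = 0xF565D0
k_2 = rotl(K, (5*2+19) mod 24) = rotl(K, 5) = 0xACBA1E
k_3 = rotl(K, (5*3+19) mod 24) = rotl(K, 10) = 0x9743D5
k_4 = rotl(K, (5*4+19) mod 24) = rotl(K, 15) = 0xE87AB2
k_5 = rotl(K, (5*5+19) mod 24) = rotl(K, 20) = 0x0F565D

0x0F565D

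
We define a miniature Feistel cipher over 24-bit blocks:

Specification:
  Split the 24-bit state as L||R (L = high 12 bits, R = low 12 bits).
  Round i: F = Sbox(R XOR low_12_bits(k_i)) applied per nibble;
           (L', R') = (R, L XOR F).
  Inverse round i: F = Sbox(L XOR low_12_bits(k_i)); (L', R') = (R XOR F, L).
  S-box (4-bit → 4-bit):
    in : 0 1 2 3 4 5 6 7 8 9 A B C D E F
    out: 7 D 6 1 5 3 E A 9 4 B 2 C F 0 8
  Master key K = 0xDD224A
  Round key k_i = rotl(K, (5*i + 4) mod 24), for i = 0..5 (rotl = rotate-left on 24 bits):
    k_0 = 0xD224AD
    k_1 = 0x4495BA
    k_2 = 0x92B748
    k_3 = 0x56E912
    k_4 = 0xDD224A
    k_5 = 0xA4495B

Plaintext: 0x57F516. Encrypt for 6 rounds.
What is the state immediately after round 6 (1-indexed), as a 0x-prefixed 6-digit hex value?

s_0 = plaintext = 0x57F516
s_1 = Round(s_0, k_0) = 0x51685D
s_2 = Round(s_1, k_1) = 0x85DA1C
s_3 = Round(s_2, k_2) = 0xA1C768
s_4 = Round(s_3, k_3) = 0x768AB7
s_5 = Round(s_4, k_4) = 0xAB7EE7
s_6 = Round(s_5, k_5) = 0xEE709B

0xEE709B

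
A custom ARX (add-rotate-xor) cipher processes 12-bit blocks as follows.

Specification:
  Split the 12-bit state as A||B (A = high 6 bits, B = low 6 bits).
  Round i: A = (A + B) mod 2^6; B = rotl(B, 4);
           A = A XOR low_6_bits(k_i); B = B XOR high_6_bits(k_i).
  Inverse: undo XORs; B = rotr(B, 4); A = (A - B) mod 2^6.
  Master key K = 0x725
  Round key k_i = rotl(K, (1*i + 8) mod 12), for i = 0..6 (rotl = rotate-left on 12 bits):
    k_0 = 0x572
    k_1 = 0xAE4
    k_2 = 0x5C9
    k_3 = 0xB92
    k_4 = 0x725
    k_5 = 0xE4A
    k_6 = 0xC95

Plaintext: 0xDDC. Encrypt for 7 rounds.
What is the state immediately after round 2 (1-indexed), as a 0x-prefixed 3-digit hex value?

0x5CF

s_0 = plaintext = 0xDDC
s_1 = Round(s_0, k_0) = 0x852
s_2 = Round(s_1, k_1) = 0x5CF
s_3 = Round(s_2, k_2) = 0xBE4
s_4 = Round(s_3, k_3) = 0x067
s_5 = Round(s_4, k_4) = 0x365
s_6 = Round(s_5, k_5) = 0xE20
s_7 = Round(s_6, k_6) = 0x37A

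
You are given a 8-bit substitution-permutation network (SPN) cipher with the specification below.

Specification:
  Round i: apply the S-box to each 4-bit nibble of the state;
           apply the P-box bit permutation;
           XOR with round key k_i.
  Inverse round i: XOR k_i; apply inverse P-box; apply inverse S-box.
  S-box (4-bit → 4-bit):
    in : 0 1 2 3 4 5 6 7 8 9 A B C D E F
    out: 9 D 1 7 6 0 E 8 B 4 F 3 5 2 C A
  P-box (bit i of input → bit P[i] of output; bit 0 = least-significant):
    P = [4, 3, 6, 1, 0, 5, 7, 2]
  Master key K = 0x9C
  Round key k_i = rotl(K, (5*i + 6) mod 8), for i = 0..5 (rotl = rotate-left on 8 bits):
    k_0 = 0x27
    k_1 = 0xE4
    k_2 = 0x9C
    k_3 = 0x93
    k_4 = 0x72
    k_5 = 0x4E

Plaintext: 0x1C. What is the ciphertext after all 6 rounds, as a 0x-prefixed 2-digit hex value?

0xAD

s_0 = plaintext = 0x1C
s_1 = Round(s_0, k_0) = 0xF2
s_2 = Round(s_1, k_1) = 0xD0
s_3 = Round(s_2, k_2) = 0xAE
s_4 = Round(s_3, k_3) = 0x74
s_5 = Round(s_4, k_4) = 0x3E
s_6 = Round(s_5, k_5) = 0xAD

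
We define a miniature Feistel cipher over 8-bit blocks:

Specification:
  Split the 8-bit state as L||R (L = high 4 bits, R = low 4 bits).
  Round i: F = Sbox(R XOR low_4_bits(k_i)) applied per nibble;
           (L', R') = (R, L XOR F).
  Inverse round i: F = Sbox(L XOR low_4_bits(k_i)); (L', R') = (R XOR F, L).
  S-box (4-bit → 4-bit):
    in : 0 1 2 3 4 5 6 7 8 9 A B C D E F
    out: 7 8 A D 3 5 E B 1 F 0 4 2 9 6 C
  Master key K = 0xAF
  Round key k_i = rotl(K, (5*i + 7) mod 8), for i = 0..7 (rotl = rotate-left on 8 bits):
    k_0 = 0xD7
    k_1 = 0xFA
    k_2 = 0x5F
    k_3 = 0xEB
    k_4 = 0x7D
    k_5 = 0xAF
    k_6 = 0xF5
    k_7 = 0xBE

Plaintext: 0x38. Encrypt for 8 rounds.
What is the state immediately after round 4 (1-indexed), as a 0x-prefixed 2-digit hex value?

s_0 = plaintext = 0x38
s_1 = Round(s_0, k_0) = 0x8F
s_2 = Round(s_1, k_1) = 0xFD
s_3 = Round(s_2, k_2) = 0xD5
s_4 = Round(s_3, k_3) = 0x5B
s_5 = Round(s_4, k_4) = 0xBB
s_6 = Round(s_5, k_5) = 0xB8
s_7 = Round(s_6, k_6) = 0x82
s_8 = Round(s_7, k_7) = 0x2A

0x5B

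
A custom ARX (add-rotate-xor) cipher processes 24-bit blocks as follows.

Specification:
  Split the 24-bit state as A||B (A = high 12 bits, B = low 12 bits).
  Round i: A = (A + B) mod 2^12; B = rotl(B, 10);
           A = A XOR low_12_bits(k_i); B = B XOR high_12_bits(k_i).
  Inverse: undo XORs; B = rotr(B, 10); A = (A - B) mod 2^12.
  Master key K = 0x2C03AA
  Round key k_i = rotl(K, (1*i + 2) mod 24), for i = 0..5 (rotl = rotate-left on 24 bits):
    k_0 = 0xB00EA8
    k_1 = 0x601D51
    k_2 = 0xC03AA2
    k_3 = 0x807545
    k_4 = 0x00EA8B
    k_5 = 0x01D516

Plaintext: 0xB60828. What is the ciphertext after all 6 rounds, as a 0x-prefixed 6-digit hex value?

0x8F2B52

s_0 = plaintext = 0xB60828
s_1 = Round(s_0, k_0) = 0xD2090A
s_2 = Round(s_1, k_1) = 0xB7BC43
s_3 = Round(s_2, k_2) = 0xD1C313
s_4 = Round(s_3, k_3) = 0x56A4C3
s_5 = Round(s_4, k_4) = 0x0A6D3E
s_6 = Round(s_5, k_5) = 0x8F2B52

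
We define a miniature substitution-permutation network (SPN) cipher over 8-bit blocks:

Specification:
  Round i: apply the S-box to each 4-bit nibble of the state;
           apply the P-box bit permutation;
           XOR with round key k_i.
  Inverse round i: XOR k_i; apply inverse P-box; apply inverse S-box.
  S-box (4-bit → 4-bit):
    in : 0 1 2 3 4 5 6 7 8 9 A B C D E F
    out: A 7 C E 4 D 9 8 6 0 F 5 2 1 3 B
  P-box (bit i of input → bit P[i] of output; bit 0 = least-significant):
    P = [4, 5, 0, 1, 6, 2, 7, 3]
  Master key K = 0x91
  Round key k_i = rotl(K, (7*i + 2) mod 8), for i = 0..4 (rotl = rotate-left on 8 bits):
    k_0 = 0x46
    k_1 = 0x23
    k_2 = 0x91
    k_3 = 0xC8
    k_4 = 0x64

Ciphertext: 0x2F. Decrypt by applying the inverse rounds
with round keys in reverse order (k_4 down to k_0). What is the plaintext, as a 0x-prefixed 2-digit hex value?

0x86

s_0 = ciphertext = 0x2F
s_1 = InvRound(s_0, k_4) = 0x62
s_2 = InvRound(s_1, k_3) = 0x20
s_3 = InvRound(s_2, k_2) = 0x41
s_4 = InvRound(s_3, k_1) = 0xD0
s_5 = InvRound(s_4, k_0) = 0x86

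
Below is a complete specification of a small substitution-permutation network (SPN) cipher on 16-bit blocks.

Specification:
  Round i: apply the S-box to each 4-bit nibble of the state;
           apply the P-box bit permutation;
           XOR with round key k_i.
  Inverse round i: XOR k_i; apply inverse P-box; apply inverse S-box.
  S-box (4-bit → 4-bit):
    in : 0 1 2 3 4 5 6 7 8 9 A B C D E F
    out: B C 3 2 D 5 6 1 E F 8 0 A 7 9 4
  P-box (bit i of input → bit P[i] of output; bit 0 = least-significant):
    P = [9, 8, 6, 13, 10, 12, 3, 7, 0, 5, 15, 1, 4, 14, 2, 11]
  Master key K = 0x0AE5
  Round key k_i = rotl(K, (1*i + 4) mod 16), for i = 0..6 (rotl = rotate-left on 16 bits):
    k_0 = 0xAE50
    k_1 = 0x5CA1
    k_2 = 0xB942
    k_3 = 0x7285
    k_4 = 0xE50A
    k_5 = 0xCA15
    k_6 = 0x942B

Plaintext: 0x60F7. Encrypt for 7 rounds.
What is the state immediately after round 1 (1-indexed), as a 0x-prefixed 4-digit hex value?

s_0 = plaintext = 0x60F7
s_1 = Round(s_0, k_0) = 0xEC7F
s_2 = Round(s_1, k_1) = 0x50D3
s_3 = Round(s_2, k_2) = 0xAC7D
s_4 = Round(s_3, k_3) = 0x7DE7
s_5 = Round(s_4, k_4) = 0x63BB
s_6 = Round(s_5, k_5) = 0x8A31
s_7 = Round(s_6, k_6) = 0xEC6D

0xEC7F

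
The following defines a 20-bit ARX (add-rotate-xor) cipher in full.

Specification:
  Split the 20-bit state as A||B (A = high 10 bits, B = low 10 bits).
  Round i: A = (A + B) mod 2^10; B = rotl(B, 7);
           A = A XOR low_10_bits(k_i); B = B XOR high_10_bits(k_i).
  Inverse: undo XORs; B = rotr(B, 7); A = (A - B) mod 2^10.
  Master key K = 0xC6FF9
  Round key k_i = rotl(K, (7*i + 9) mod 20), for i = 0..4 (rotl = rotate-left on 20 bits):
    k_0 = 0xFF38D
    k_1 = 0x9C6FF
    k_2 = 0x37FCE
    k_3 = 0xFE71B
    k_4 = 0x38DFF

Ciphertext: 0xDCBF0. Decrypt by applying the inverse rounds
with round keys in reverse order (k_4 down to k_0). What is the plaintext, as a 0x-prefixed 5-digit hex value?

s_0 = ciphertext = 0xDCBF0
s_1 = InvRound(s_0, k_4) = 0x7BC9E
s_2 = InvRound(s_1, k_3) = 0xEDB3E
s_3 = InvRound(s_2, k_2) = 0x5A70F
s_4 = InvRound(s_3, k_1) = 0xE93F2
s_5 = InvRound(s_4, k_0) = 0xEE470

0xEE470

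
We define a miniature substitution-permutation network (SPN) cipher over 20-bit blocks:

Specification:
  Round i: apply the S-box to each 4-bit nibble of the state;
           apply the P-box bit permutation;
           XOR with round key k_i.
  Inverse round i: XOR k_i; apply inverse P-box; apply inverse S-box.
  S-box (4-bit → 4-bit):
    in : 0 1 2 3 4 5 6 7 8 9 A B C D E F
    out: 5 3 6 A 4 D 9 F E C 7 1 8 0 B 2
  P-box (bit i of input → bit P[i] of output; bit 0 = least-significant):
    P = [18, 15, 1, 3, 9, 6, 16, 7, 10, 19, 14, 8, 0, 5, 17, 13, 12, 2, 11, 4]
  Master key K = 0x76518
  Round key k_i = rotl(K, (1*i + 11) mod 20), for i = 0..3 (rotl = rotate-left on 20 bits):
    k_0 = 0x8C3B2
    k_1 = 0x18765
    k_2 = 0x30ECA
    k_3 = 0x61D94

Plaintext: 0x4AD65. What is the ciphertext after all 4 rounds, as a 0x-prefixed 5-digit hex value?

0x9A0C9

s_0 = plaintext = 0x4AD65
s_1 = Round(s_0, k_0) = 0xEC919
s_2 = Round(s_1, k_1) = 0x1F43B
s_3 = Round(s_2, k_2) = 0x75E2E
s_4 = Round(s_3, k_3) = 0x9A0C9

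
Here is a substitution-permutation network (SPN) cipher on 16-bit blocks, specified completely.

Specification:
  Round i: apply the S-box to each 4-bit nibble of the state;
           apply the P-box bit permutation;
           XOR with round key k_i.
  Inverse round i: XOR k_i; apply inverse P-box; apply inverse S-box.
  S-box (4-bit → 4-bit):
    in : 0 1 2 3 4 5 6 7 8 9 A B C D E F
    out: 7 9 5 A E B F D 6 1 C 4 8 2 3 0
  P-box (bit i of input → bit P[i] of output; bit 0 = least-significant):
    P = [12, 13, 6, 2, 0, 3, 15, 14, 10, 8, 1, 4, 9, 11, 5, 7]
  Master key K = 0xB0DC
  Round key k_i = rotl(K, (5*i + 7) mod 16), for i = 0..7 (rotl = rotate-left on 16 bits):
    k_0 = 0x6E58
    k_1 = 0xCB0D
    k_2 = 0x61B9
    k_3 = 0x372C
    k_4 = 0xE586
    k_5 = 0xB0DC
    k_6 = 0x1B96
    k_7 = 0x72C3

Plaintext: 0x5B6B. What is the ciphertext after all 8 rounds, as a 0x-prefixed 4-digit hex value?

s_0 = plaintext = 0x5B6B
s_1 = Round(s_0, k_0) = 0xA493
s_2 = Round(s_1, k_1) = 0xEABA
s_3 = Round(s_2, k_2) = 0xEBEF
s_4 = Round(s_3, k_3) = 0x3D27
s_5 = Round(s_4, k_4) = 0x7C43
s_6 = Round(s_5, k_5) = 0x5260
s_7 = Round(s_6, k_6) = 0xE55D
s_8 = Round(s_7, k_7) = 0x1DDA

0x1DDA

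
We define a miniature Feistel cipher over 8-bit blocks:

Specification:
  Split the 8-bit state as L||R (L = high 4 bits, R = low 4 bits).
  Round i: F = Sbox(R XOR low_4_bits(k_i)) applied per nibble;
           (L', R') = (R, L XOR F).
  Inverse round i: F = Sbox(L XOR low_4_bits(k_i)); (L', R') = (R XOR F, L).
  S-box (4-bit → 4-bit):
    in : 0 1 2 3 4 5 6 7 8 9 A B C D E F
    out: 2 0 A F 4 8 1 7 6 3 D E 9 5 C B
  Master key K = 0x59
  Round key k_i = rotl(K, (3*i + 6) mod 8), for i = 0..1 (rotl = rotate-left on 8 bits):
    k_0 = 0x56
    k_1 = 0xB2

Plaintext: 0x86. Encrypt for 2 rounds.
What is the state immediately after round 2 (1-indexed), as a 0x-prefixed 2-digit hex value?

s_0 = plaintext = 0x86
s_1 = Round(s_0, k_0) = 0x6A
s_2 = Round(s_1, k_1) = 0xA0

0xA0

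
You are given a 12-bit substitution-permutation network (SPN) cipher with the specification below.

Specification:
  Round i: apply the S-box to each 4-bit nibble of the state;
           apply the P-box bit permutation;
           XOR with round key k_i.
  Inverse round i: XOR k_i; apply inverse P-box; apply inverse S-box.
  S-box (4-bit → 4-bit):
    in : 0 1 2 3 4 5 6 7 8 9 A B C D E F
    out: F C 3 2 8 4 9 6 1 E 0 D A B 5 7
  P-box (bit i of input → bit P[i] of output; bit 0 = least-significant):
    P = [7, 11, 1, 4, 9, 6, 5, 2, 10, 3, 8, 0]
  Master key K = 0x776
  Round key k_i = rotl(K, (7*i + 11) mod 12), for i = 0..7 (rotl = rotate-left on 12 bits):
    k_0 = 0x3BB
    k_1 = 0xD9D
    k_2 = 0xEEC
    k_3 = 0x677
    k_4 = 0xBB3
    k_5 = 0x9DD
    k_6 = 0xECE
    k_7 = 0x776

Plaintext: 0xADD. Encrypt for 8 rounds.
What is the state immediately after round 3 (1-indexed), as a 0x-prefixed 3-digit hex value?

s_0 = plaintext = 0xADD
s_1 = Round(s_0, k_0) = 0x96F
s_2 = Round(s_1, k_1) = 0x612
s_3 = Round(s_2, k_2) = 0x249
s_4 = Round(s_3, k_3) = 0xA69
s_5 = Round(s_4, k_4) = 0x1A5
s_6 = Round(s_5, k_5) = 0x8DE
s_7 = Round(s_6, k_6) = 0x808
s_8 = Round(s_7, k_7) = 0x192

0x249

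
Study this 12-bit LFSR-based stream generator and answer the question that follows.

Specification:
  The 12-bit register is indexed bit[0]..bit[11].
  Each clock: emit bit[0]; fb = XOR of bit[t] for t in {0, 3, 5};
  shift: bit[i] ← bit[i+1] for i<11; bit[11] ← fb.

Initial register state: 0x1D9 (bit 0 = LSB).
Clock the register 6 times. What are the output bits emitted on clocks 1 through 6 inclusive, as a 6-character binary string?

reg_0 = 0x1D9
clock 1: out=1, reg = 0x0EC
clock 2: out=0, reg = 0x076
clock 3: out=0, reg = 0x83B
clock 4: out=1, reg = 0xC1D
clock 5: out=1, reg = 0x60E
clock 6: out=0, reg = 0xB07

100110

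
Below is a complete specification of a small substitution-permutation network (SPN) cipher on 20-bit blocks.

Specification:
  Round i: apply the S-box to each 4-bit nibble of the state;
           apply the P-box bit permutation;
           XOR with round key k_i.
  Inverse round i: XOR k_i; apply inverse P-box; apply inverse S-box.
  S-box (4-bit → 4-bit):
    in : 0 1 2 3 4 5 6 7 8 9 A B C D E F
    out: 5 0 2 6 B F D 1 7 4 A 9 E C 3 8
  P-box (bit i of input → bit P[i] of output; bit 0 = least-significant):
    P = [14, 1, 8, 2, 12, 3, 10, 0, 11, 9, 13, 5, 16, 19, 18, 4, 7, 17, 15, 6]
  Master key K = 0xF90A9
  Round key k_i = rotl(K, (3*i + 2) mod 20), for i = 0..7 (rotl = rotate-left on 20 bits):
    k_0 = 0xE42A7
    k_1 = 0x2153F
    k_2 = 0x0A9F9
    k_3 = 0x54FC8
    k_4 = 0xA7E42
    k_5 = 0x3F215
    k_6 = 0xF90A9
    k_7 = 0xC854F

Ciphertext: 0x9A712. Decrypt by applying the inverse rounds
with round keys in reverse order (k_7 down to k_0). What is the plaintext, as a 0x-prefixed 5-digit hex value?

0xC72E4

s_0 = ciphertext = 0x9A712
s_1 = InvRound(s_0, k_7) = 0xF63AF
s_2 = InvRound(s_1, k_6) = 0x91375
s_3 = InvRound(s_2, k_5) = 0xC2D10
s_4 = InvRound(s_3, k_4) = 0xAD278
s_5 = InvRound(s_4, k_3) = 0x85B09
s_6 = InvRound(s_5, k_2) = 0x6AC77
s_7 = InvRound(s_6, k_1) = 0xD90E9
s_8 = InvRound(s_7, k_0) = 0xC72E4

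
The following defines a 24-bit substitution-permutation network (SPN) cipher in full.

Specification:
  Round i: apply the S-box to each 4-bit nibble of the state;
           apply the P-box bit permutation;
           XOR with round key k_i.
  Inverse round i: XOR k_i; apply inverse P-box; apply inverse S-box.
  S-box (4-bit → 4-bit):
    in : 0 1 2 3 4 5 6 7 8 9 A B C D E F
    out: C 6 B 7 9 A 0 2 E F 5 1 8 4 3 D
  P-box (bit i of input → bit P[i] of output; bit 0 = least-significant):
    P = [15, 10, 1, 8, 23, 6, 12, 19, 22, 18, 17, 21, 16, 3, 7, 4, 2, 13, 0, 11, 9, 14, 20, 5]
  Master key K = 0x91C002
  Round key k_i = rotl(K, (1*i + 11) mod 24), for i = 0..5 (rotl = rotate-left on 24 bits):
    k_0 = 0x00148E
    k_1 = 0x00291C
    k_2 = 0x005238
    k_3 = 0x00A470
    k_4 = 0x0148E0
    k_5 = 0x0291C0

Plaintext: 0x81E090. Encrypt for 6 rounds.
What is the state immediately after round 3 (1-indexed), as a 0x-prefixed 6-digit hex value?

0x5D5D66

s_0 = plaintext = 0x81E090
s_1 = Round(s_0, k_0) = 0xBB65E5
s_2 = Round(s_1, k_1) = 0xA42E58
s_3 = Round(s_2, k_2) = 0x5D5D66
s_4 = Round(s_3, k_3) = 0x02E449
s_5 = Round(s_4, k_4) = 0xF8E5CE
s_6 = Round(s_5, k_5) = 0x3F3FE9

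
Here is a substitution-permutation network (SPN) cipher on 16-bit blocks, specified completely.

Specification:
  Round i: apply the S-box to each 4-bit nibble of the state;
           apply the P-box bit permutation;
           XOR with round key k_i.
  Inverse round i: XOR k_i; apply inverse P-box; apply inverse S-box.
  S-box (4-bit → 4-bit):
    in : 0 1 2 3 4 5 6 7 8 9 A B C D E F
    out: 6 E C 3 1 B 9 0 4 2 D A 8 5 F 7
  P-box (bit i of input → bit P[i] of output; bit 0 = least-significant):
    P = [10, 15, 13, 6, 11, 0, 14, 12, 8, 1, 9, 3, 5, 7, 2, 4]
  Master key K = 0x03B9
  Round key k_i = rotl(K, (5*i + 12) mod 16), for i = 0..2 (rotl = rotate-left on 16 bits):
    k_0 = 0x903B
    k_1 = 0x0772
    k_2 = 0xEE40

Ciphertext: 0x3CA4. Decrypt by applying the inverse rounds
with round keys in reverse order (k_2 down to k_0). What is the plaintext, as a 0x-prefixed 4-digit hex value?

0x18EC

s_0 = ciphertext = 0x3CA4
s_1 = InvRound(s_0, k_2) = 0xF82B
s_2 = InvRound(s_1, k_1) = 0xCAEE
s_3 = InvRound(s_2, k_0) = 0x18EC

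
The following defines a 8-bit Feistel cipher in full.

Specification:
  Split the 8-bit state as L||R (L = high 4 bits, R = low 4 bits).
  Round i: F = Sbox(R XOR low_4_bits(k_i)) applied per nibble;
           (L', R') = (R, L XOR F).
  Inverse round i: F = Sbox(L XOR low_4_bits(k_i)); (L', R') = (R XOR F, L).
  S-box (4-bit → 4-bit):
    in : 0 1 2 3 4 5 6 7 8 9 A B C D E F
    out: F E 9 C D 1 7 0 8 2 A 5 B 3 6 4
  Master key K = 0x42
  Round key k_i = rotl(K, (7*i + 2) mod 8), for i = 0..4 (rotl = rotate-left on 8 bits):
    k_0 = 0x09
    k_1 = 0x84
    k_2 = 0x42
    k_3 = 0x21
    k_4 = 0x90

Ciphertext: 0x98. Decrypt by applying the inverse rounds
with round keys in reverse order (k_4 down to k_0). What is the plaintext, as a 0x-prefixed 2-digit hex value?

s_0 = ciphertext = 0x98
s_1 = InvRound(s_0, k_4) = 0xA9
s_2 = InvRound(s_1, k_3) = 0xCA
s_3 = InvRound(s_2, k_2) = 0xCC
s_4 = InvRound(s_3, k_1) = 0x4C
s_5 = InvRound(s_4, k_0) = 0xF4

0xF4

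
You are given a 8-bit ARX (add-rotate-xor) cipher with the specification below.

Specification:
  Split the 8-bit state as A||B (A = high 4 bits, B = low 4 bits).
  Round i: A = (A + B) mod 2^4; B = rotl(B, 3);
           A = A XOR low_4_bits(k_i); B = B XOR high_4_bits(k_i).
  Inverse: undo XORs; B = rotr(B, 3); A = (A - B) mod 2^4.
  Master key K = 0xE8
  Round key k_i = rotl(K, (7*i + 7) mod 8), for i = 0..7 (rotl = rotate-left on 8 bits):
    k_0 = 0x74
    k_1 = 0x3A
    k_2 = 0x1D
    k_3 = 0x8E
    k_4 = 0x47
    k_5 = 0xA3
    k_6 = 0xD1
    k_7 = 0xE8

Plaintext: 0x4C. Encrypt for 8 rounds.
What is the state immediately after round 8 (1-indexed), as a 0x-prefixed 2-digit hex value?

s_0 = plaintext = 0x4C
s_1 = Round(s_0, k_0) = 0x41
s_2 = Round(s_1, k_1) = 0xFB
s_3 = Round(s_2, k_2) = 0x7C
s_4 = Round(s_3, k_3) = 0xDE
s_5 = Round(s_4, k_4) = 0xC3
s_6 = Round(s_5, k_5) = 0xC3
s_7 = Round(s_6, k_6) = 0xE4
s_8 = Round(s_7, k_7) = 0xAC

0xAC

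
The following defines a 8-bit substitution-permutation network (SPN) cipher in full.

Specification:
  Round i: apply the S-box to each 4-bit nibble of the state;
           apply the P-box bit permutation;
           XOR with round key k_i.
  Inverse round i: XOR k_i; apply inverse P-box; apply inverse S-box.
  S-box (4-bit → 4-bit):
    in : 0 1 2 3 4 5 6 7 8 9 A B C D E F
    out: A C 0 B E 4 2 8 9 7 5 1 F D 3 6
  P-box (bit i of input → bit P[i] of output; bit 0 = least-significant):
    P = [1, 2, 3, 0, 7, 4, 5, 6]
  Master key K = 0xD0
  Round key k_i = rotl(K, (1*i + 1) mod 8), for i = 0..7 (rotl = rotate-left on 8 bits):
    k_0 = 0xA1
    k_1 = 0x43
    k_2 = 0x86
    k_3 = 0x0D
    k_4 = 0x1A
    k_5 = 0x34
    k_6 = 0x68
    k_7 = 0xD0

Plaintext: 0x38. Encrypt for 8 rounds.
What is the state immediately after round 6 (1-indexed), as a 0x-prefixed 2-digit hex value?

0xF5

s_0 = plaintext = 0x38
s_1 = Round(s_0, k_0) = 0x72
s_2 = Round(s_1, k_1) = 0x03
s_3 = Round(s_2, k_2) = 0xD1
s_4 = Round(s_3, k_3) = 0xE4
s_5 = Round(s_4, k_4) = 0x87
s_6 = Round(s_5, k_5) = 0xF5
s_7 = Round(s_6, k_6) = 0x50
s_8 = Round(s_7, k_7) = 0xF5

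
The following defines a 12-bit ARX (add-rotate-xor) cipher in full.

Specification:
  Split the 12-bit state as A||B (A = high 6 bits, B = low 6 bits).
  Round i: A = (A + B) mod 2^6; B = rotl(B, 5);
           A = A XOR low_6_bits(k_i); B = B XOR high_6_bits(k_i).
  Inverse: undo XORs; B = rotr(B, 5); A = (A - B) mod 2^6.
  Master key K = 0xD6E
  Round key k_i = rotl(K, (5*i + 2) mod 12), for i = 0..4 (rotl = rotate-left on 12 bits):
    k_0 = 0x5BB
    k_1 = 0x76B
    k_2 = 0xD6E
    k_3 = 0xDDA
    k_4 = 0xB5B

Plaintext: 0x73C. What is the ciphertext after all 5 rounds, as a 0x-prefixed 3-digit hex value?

0xF80

s_0 = plaintext = 0x73C
s_1 = Round(s_0, k_0) = 0x8C8
s_2 = Round(s_1, k_1) = 0x019
s_3 = Round(s_2, k_2) = 0xDD9
s_4 = Round(s_3, k_3) = 0x29B
s_5 = Round(s_4, k_4) = 0xF80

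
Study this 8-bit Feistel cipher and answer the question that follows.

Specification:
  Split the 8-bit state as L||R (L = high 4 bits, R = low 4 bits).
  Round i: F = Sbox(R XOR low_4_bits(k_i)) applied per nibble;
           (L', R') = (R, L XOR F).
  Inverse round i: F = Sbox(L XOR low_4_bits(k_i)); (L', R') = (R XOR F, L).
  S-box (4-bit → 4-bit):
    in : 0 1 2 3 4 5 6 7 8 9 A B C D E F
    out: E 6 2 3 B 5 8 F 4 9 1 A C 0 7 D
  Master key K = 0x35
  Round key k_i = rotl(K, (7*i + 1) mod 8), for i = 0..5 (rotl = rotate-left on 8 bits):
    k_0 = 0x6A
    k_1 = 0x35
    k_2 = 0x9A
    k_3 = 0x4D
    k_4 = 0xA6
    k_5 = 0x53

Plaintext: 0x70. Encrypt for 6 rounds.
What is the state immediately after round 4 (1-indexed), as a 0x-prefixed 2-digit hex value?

s_0 = plaintext = 0x70
s_1 = Round(s_0, k_0) = 0x06
s_2 = Round(s_1, k_1) = 0x63
s_3 = Round(s_2, k_2) = 0x3F
s_4 = Round(s_3, k_3) = 0xF1
s_5 = Round(s_4, k_4) = 0x10
s_6 = Round(s_5, k_5) = 0x02

0xF1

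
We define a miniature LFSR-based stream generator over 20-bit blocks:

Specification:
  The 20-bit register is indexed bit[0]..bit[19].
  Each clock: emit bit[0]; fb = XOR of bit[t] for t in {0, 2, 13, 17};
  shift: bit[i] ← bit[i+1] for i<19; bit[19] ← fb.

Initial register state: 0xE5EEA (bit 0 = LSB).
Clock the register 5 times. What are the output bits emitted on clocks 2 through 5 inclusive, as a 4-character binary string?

reg_0 = 0xE5EEA
clock 1: out=0, reg = 0xF2F75
clock 2: out=1, reg = 0x797BA
clock 3: out=0, reg = 0xBCBDD
clock 4: out=1, reg = 0xDE5EE
clock 5: out=0, reg = 0x6F2F7

1010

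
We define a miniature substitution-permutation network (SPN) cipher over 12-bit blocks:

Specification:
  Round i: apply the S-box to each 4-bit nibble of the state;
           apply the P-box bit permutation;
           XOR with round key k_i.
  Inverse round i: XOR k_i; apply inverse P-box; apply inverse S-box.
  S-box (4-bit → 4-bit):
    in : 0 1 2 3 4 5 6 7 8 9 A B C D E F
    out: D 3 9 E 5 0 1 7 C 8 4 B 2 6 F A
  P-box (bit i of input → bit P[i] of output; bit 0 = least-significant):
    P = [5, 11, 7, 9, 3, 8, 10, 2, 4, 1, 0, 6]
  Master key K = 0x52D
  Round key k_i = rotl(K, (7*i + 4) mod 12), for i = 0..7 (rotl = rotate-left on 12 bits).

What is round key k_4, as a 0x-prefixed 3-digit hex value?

K = 0x52D
k_0 = rotl(K, (7*0+4) mod 12) = rotl(K, 4) = 0x2D5
k_1 = rotl(K, (7*1+4) mod 12) = rotl(K, 11) = 0xA96
k_2 = rotl(K, (7*2+4) mod 12) = rotl(K, 6) = 0xB54
k_3 = rotl(K, (7*3+4) mod 12) = rotl(K, 1) = 0xA5A
k_4 = rotl(K, (7*4+4) mod 12) = rotl(K, 8) = 0xD52

0xD52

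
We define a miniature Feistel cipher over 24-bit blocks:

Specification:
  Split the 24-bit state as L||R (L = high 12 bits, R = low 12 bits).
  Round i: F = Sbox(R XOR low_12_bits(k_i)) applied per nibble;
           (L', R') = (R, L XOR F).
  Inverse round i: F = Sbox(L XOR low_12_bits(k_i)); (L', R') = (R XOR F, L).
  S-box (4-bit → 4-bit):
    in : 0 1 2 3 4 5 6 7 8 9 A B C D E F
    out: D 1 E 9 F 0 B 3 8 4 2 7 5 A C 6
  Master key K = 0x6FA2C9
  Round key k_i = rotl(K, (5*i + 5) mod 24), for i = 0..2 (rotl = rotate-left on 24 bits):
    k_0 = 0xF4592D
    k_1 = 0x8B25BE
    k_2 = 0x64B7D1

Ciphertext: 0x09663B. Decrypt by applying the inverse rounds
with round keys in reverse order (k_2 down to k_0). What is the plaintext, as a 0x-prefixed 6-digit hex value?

0xA45DAD

s_0 = ciphertext = 0x09663B
s_1 = InvRound(s_0, k_2) = 0x5C8096
s_2 = InvRound(s_1, k_1) = 0xDAD5C8
s_3 = InvRound(s_2, k_0) = 0xA45DAD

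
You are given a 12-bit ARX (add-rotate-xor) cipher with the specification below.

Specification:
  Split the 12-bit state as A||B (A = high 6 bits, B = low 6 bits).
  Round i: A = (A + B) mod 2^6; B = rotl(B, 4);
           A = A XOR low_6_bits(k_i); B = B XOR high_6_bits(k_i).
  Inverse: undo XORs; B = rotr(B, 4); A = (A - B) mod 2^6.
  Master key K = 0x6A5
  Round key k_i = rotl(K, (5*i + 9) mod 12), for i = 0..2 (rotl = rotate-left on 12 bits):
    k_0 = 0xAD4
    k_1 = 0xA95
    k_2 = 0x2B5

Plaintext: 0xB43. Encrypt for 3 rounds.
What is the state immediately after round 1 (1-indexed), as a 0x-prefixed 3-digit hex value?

0x91B

s_0 = plaintext = 0xB43
s_1 = Round(s_0, k_0) = 0x91B
s_2 = Round(s_1, k_1) = 0xA9C
s_3 = Round(s_2, k_2) = 0xCCD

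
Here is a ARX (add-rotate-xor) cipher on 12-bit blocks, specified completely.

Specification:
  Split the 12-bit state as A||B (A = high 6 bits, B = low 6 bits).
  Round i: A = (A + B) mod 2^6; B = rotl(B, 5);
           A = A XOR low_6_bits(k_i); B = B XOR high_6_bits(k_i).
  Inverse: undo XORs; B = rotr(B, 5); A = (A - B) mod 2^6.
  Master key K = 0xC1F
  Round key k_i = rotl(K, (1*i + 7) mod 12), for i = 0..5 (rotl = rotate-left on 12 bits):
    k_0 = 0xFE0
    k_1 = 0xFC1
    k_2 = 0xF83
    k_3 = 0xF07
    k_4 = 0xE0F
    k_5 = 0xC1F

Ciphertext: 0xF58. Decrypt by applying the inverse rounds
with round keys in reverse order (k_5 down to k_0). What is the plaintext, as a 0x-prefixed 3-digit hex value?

0x14C

s_0 = ciphertext = 0xF58
s_1 = InvRound(s_0, k_5) = 0x451
s_2 = InvRound(s_1, k_4) = 0x2D3
s_3 = InvRound(s_2, k_3) = 0xB5F
s_4 = InvRound(s_3, k_2) = 0xAC3
s_5 = InvRound(s_4, k_1) = 0xC79
s_6 = InvRound(s_5, k_0) = 0x14C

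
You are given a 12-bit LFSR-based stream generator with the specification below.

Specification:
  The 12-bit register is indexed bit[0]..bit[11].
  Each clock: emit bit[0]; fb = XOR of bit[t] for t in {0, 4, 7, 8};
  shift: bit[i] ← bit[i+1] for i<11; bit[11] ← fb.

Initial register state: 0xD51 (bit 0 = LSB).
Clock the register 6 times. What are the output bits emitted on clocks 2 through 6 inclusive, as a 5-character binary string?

00010

reg_0 = 0xD51
clock 1: out=1, reg = 0xEA8
clock 2: out=0, reg = 0xF54
clock 3: out=0, reg = 0x7AA
clock 4: out=0, reg = 0x3D5
clock 5: out=1, reg = 0x1EA
clock 6: out=0, reg = 0x0F5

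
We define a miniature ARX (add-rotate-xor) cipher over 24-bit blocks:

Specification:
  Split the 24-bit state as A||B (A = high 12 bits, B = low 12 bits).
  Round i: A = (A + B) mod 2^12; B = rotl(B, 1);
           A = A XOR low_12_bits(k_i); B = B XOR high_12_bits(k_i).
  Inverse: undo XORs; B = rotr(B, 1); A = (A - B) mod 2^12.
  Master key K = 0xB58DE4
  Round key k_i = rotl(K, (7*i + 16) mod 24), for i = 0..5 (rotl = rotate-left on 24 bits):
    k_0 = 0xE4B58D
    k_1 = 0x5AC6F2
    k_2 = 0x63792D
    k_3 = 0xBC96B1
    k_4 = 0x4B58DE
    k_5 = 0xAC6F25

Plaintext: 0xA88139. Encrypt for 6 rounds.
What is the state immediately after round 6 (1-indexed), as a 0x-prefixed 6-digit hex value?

0xA7C0CC

s_0 = plaintext = 0xA88139
s_1 = Round(s_0, k_0) = 0xE4CC39
s_2 = Round(s_1, k_1) = 0xC77DDF
s_3 = Round(s_2, k_2) = 0x37BD88
s_4 = Round(s_3, k_3) = 0x7B20D8
s_5 = Round(s_4, k_4) = 0x054505
s_6 = Round(s_5, k_5) = 0xA7C0CC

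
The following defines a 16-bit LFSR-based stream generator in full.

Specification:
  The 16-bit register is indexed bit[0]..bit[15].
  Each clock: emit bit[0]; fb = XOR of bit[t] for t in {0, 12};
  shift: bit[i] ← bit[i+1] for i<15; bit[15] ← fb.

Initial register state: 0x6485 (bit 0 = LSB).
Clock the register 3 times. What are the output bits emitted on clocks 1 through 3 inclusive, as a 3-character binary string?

reg_0 = 0x6485
clock 1: out=1, reg = 0xB242
clock 2: out=0, reg = 0xD921
clock 3: out=1, reg = 0x6C90

101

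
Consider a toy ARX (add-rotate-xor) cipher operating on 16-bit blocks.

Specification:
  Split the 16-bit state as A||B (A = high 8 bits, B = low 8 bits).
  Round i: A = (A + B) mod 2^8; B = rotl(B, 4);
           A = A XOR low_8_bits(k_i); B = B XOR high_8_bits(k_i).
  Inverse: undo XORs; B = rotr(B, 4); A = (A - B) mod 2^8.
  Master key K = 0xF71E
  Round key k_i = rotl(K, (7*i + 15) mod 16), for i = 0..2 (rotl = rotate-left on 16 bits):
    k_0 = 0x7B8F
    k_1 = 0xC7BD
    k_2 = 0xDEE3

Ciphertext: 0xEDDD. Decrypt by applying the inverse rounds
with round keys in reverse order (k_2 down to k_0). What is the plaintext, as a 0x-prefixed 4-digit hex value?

s_0 = ciphertext = 0xEDDD
s_1 = InvRound(s_0, k_2) = 0xDE30
s_2 = InvRound(s_1, k_1) = 0xE47F
s_3 = InvRound(s_2, k_0) = 0x2B40

0x2B40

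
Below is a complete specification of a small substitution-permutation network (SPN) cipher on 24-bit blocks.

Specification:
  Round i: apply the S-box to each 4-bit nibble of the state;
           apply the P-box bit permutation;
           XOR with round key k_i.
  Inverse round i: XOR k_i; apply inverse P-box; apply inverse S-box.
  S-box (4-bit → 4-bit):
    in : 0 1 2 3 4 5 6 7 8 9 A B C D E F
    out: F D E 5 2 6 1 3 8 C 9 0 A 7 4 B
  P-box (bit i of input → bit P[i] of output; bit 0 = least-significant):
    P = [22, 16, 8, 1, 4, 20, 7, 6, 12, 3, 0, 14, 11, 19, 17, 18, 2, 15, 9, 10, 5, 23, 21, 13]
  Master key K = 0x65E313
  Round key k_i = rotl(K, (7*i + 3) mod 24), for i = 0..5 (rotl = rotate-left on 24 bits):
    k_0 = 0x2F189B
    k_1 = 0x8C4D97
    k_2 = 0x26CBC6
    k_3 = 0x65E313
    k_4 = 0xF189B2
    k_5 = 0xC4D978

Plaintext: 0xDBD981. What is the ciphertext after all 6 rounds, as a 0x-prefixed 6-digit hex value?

0x268438

s_0 = plaintext = 0xDBD981
s_1 = Round(s_0, k_0) = 0xC551F8
s_2 = Round(s_1, k_1) = 0x16BFC4
s_3 = Round(s_2, k_2) = 0x17BBAA
s_4 = Round(s_3, k_3) = 0x054365
s_5 = Round(s_4, k_4) = 0x583A83
s_6 = Round(s_5, k_5) = 0x268438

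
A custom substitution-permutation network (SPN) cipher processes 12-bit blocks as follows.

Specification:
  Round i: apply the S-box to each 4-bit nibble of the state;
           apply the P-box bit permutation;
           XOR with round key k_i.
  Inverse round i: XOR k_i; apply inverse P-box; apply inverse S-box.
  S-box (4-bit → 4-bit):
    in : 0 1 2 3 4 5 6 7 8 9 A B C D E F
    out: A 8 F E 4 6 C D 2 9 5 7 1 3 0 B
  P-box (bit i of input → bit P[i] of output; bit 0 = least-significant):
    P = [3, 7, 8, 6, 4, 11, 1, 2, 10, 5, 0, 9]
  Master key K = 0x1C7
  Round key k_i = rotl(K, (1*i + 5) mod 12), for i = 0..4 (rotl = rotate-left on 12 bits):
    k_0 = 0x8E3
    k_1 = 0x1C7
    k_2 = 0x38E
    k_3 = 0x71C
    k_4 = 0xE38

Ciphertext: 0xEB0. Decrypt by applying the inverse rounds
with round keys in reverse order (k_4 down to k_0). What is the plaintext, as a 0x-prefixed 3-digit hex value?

0xEAB

s_0 = ciphertext = 0xEB0
s_1 = InvRound(s_0, k_4) = 0xEED
s_2 = InvRound(s_1, k_3) = 0x5D3
s_3 = InvRound(s_2, k_2) = 0x799
s_4 = InvRound(s_3, k_1) = 0x979
s_5 = InvRound(s_4, k_0) = 0xEAB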